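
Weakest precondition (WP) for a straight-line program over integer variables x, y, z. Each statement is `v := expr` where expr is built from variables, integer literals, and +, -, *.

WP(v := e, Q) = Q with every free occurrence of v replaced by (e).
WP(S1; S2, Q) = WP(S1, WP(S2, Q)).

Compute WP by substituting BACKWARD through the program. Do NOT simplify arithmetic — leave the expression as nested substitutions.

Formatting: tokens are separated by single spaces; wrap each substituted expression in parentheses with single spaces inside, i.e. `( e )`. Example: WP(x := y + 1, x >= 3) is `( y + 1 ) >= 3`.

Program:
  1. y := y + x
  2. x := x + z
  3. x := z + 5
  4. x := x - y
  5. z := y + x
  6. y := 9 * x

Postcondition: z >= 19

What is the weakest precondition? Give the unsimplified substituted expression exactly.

Answer: ( ( y + x ) + ( ( z + 5 ) - ( y + x ) ) ) >= 19

Derivation:
post: z >= 19
stmt 6: y := 9 * x  -- replace 0 occurrence(s) of y with (9 * x)
  => z >= 19
stmt 5: z := y + x  -- replace 1 occurrence(s) of z with (y + x)
  => ( y + x ) >= 19
stmt 4: x := x - y  -- replace 1 occurrence(s) of x with (x - y)
  => ( y + ( x - y ) ) >= 19
stmt 3: x := z + 5  -- replace 1 occurrence(s) of x with (z + 5)
  => ( y + ( ( z + 5 ) - y ) ) >= 19
stmt 2: x := x + z  -- replace 0 occurrence(s) of x with (x + z)
  => ( y + ( ( z + 5 ) - y ) ) >= 19
stmt 1: y := y + x  -- replace 2 occurrence(s) of y with (y + x)
  => ( ( y + x ) + ( ( z + 5 ) - ( y + x ) ) ) >= 19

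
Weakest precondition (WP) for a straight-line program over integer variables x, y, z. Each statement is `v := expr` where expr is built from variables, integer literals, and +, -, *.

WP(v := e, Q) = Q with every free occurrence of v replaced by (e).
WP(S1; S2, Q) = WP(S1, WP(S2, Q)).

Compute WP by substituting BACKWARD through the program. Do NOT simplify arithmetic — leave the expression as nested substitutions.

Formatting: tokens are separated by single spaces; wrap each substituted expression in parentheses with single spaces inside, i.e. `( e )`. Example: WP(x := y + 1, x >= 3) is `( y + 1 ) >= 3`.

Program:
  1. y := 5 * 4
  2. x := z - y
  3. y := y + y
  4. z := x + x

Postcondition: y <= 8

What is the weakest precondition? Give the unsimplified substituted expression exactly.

Answer: ( ( 5 * 4 ) + ( 5 * 4 ) ) <= 8

Derivation:
post: y <= 8
stmt 4: z := x + x  -- replace 0 occurrence(s) of z with (x + x)
  => y <= 8
stmt 3: y := y + y  -- replace 1 occurrence(s) of y with (y + y)
  => ( y + y ) <= 8
stmt 2: x := z - y  -- replace 0 occurrence(s) of x with (z - y)
  => ( y + y ) <= 8
stmt 1: y := 5 * 4  -- replace 2 occurrence(s) of y with (5 * 4)
  => ( ( 5 * 4 ) + ( 5 * 4 ) ) <= 8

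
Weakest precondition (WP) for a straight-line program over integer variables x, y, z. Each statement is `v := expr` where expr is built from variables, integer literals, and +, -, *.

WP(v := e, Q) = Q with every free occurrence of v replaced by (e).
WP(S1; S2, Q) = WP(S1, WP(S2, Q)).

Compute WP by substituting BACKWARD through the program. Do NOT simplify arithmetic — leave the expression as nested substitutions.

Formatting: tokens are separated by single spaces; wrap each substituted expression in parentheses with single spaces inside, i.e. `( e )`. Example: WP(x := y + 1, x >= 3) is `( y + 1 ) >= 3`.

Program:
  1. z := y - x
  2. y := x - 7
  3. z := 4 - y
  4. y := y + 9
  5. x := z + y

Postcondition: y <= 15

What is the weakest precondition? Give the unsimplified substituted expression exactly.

Answer: ( ( x - 7 ) + 9 ) <= 15

Derivation:
post: y <= 15
stmt 5: x := z + y  -- replace 0 occurrence(s) of x with (z + y)
  => y <= 15
stmt 4: y := y + 9  -- replace 1 occurrence(s) of y with (y + 9)
  => ( y + 9 ) <= 15
stmt 3: z := 4 - y  -- replace 0 occurrence(s) of z with (4 - y)
  => ( y + 9 ) <= 15
stmt 2: y := x - 7  -- replace 1 occurrence(s) of y with (x - 7)
  => ( ( x - 7 ) + 9 ) <= 15
stmt 1: z := y - x  -- replace 0 occurrence(s) of z with (y - x)
  => ( ( x - 7 ) + 9 ) <= 15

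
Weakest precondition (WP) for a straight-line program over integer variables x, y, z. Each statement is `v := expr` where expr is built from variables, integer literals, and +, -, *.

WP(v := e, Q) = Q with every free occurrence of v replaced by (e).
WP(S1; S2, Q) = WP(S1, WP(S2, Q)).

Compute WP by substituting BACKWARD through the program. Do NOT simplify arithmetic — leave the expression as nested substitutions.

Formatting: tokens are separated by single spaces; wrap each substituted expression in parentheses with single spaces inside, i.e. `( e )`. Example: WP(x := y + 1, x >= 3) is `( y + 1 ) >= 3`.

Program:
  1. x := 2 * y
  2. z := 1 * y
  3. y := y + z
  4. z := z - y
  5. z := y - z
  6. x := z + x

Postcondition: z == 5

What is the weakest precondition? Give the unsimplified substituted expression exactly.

Answer: ( ( y + ( 1 * y ) ) - ( ( 1 * y ) - ( y + ( 1 * y ) ) ) ) == 5

Derivation:
post: z == 5
stmt 6: x := z + x  -- replace 0 occurrence(s) of x with (z + x)
  => z == 5
stmt 5: z := y - z  -- replace 1 occurrence(s) of z with (y - z)
  => ( y - z ) == 5
stmt 4: z := z - y  -- replace 1 occurrence(s) of z with (z - y)
  => ( y - ( z - y ) ) == 5
stmt 3: y := y + z  -- replace 2 occurrence(s) of y with (y + z)
  => ( ( y + z ) - ( z - ( y + z ) ) ) == 5
stmt 2: z := 1 * y  -- replace 3 occurrence(s) of z with (1 * y)
  => ( ( y + ( 1 * y ) ) - ( ( 1 * y ) - ( y + ( 1 * y ) ) ) ) == 5
stmt 1: x := 2 * y  -- replace 0 occurrence(s) of x with (2 * y)
  => ( ( y + ( 1 * y ) ) - ( ( 1 * y ) - ( y + ( 1 * y ) ) ) ) == 5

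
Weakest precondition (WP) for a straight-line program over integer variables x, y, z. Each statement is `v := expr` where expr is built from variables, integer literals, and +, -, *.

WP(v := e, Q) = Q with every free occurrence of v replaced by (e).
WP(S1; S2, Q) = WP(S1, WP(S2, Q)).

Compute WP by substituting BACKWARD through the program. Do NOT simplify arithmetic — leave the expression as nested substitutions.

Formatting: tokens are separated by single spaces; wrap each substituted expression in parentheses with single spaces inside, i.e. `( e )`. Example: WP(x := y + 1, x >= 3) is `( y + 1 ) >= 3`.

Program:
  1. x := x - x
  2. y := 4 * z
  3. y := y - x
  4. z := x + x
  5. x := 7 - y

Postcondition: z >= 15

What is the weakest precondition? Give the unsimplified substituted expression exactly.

post: z >= 15
stmt 5: x := 7 - y  -- replace 0 occurrence(s) of x with (7 - y)
  => z >= 15
stmt 4: z := x + x  -- replace 1 occurrence(s) of z with (x + x)
  => ( x + x ) >= 15
stmt 3: y := y - x  -- replace 0 occurrence(s) of y with (y - x)
  => ( x + x ) >= 15
stmt 2: y := 4 * z  -- replace 0 occurrence(s) of y with (4 * z)
  => ( x + x ) >= 15
stmt 1: x := x - x  -- replace 2 occurrence(s) of x with (x - x)
  => ( ( x - x ) + ( x - x ) ) >= 15

Answer: ( ( x - x ) + ( x - x ) ) >= 15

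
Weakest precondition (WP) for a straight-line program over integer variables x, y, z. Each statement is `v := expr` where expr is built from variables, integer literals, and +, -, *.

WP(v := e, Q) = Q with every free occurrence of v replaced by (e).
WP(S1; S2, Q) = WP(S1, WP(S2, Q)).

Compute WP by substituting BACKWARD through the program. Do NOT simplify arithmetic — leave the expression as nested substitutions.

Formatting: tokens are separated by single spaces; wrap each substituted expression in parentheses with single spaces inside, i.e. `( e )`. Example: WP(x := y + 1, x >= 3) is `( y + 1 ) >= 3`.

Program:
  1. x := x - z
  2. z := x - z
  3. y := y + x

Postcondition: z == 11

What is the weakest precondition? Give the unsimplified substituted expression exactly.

post: z == 11
stmt 3: y := y + x  -- replace 0 occurrence(s) of y with (y + x)
  => z == 11
stmt 2: z := x - z  -- replace 1 occurrence(s) of z with (x - z)
  => ( x - z ) == 11
stmt 1: x := x - z  -- replace 1 occurrence(s) of x with (x - z)
  => ( ( x - z ) - z ) == 11

Answer: ( ( x - z ) - z ) == 11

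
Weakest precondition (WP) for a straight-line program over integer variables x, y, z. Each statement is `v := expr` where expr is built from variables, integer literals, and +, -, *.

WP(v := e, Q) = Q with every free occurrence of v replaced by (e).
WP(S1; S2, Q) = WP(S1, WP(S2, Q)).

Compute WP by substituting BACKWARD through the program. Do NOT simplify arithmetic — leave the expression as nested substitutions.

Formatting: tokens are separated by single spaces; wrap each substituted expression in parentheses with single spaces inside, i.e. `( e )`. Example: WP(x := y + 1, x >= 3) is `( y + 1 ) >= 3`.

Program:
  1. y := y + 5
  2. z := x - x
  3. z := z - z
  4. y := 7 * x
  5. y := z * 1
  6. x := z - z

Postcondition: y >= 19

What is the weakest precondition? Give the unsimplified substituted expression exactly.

post: y >= 19
stmt 6: x := z - z  -- replace 0 occurrence(s) of x with (z - z)
  => y >= 19
stmt 5: y := z * 1  -- replace 1 occurrence(s) of y with (z * 1)
  => ( z * 1 ) >= 19
stmt 4: y := 7 * x  -- replace 0 occurrence(s) of y with (7 * x)
  => ( z * 1 ) >= 19
stmt 3: z := z - z  -- replace 1 occurrence(s) of z with (z - z)
  => ( ( z - z ) * 1 ) >= 19
stmt 2: z := x - x  -- replace 2 occurrence(s) of z with (x - x)
  => ( ( ( x - x ) - ( x - x ) ) * 1 ) >= 19
stmt 1: y := y + 5  -- replace 0 occurrence(s) of y with (y + 5)
  => ( ( ( x - x ) - ( x - x ) ) * 1 ) >= 19

Answer: ( ( ( x - x ) - ( x - x ) ) * 1 ) >= 19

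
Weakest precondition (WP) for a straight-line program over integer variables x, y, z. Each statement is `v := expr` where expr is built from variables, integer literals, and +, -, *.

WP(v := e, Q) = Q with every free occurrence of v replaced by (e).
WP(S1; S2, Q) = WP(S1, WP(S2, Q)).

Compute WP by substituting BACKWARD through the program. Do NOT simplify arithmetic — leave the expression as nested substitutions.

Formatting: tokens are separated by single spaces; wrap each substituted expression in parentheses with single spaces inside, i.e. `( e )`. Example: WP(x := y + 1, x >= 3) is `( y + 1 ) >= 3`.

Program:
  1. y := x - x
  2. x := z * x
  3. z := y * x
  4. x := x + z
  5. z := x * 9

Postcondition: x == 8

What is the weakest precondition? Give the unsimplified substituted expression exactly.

post: x == 8
stmt 5: z := x * 9  -- replace 0 occurrence(s) of z with (x * 9)
  => x == 8
stmt 4: x := x + z  -- replace 1 occurrence(s) of x with (x + z)
  => ( x + z ) == 8
stmt 3: z := y * x  -- replace 1 occurrence(s) of z with (y * x)
  => ( x + ( y * x ) ) == 8
stmt 2: x := z * x  -- replace 2 occurrence(s) of x with (z * x)
  => ( ( z * x ) + ( y * ( z * x ) ) ) == 8
stmt 1: y := x - x  -- replace 1 occurrence(s) of y with (x - x)
  => ( ( z * x ) + ( ( x - x ) * ( z * x ) ) ) == 8

Answer: ( ( z * x ) + ( ( x - x ) * ( z * x ) ) ) == 8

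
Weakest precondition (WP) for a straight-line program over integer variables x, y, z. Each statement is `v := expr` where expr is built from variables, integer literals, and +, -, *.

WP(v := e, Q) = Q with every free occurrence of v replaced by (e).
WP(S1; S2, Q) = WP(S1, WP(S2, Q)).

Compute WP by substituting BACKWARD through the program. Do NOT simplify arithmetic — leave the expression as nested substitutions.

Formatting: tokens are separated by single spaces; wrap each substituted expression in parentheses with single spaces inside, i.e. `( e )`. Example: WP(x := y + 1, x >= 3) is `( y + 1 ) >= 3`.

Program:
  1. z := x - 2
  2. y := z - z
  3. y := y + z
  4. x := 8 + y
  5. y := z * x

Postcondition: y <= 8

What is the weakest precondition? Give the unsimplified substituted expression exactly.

Answer: ( ( x - 2 ) * ( 8 + ( ( ( x - 2 ) - ( x - 2 ) ) + ( x - 2 ) ) ) ) <= 8

Derivation:
post: y <= 8
stmt 5: y := z * x  -- replace 1 occurrence(s) of y with (z * x)
  => ( z * x ) <= 8
stmt 4: x := 8 + y  -- replace 1 occurrence(s) of x with (8 + y)
  => ( z * ( 8 + y ) ) <= 8
stmt 3: y := y + z  -- replace 1 occurrence(s) of y with (y + z)
  => ( z * ( 8 + ( y + z ) ) ) <= 8
stmt 2: y := z - z  -- replace 1 occurrence(s) of y with (z - z)
  => ( z * ( 8 + ( ( z - z ) + z ) ) ) <= 8
stmt 1: z := x - 2  -- replace 4 occurrence(s) of z with (x - 2)
  => ( ( x - 2 ) * ( 8 + ( ( ( x - 2 ) - ( x - 2 ) ) + ( x - 2 ) ) ) ) <= 8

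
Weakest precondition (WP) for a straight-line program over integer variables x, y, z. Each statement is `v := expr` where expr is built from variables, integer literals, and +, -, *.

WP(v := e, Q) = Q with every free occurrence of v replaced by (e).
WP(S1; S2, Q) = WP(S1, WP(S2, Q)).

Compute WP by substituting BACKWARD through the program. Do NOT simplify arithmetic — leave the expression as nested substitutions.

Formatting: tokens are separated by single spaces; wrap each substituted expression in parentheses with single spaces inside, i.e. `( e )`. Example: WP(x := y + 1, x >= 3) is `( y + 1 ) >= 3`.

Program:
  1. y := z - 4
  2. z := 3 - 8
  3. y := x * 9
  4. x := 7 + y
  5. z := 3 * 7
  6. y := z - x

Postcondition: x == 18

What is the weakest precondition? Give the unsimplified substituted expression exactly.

Answer: ( 7 + ( x * 9 ) ) == 18

Derivation:
post: x == 18
stmt 6: y := z - x  -- replace 0 occurrence(s) of y with (z - x)
  => x == 18
stmt 5: z := 3 * 7  -- replace 0 occurrence(s) of z with (3 * 7)
  => x == 18
stmt 4: x := 7 + y  -- replace 1 occurrence(s) of x with (7 + y)
  => ( 7 + y ) == 18
stmt 3: y := x * 9  -- replace 1 occurrence(s) of y with (x * 9)
  => ( 7 + ( x * 9 ) ) == 18
stmt 2: z := 3 - 8  -- replace 0 occurrence(s) of z with (3 - 8)
  => ( 7 + ( x * 9 ) ) == 18
stmt 1: y := z - 4  -- replace 0 occurrence(s) of y with (z - 4)
  => ( 7 + ( x * 9 ) ) == 18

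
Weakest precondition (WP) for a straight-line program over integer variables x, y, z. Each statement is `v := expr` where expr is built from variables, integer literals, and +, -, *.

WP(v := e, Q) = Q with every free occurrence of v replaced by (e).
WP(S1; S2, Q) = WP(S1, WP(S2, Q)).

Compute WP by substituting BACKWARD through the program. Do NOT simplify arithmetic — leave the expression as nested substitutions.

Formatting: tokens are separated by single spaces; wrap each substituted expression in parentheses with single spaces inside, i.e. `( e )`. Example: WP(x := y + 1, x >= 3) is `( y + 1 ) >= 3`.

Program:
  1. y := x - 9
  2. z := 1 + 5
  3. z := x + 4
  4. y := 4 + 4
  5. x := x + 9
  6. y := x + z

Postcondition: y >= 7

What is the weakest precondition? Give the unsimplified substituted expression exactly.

Answer: ( ( x + 9 ) + ( x + 4 ) ) >= 7

Derivation:
post: y >= 7
stmt 6: y := x + z  -- replace 1 occurrence(s) of y with (x + z)
  => ( x + z ) >= 7
stmt 5: x := x + 9  -- replace 1 occurrence(s) of x with (x + 9)
  => ( ( x + 9 ) + z ) >= 7
stmt 4: y := 4 + 4  -- replace 0 occurrence(s) of y with (4 + 4)
  => ( ( x + 9 ) + z ) >= 7
stmt 3: z := x + 4  -- replace 1 occurrence(s) of z with (x + 4)
  => ( ( x + 9 ) + ( x + 4 ) ) >= 7
stmt 2: z := 1 + 5  -- replace 0 occurrence(s) of z with (1 + 5)
  => ( ( x + 9 ) + ( x + 4 ) ) >= 7
stmt 1: y := x - 9  -- replace 0 occurrence(s) of y with (x - 9)
  => ( ( x + 9 ) + ( x + 4 ) ) >= 7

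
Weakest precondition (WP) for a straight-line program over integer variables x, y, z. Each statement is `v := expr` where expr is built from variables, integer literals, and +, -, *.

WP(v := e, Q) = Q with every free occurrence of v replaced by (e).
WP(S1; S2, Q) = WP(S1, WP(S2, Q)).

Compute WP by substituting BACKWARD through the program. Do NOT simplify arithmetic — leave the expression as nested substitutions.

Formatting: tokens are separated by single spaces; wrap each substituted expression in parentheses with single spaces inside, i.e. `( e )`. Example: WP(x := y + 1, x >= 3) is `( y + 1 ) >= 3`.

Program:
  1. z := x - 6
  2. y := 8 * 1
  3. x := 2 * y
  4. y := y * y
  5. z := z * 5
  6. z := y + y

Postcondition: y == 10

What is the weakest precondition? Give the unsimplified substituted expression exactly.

Answer: ( ( 8 * 1 ) * ( 8 * 1 ) ) == 10

Derivation:
post: y == 10
stmt 6: z := y + y  -- replace 0 occurrence(s) of z with (y + y)
  => y == 10
stmt 5: z := z * 5  -- replace 0 occurrence(s) of z with (z * 5)
  => y == 10
stmt 4: y := y * y  -- replace 1 occurrence(s) of y with (y * y)
  => ( y * y ) == 10
stmt 3: x := 2 * y  -- replace 0 occurrence(s) of x with (2 * y)
  => ( y * y ) == 10
stmt 2: y := 8 * 1  -- replace 2 occurrence(s) of y with (8 * 1)
  => ( ( 8 * 1 ) * ( 8 * 1 ) ) == 10
stmt 1: z := x - 6  -- replace 0 occurrence(s) of z with (x - 6)
  => ( ( 8 * 1 ) * ( 8 * 1 ) ) == 10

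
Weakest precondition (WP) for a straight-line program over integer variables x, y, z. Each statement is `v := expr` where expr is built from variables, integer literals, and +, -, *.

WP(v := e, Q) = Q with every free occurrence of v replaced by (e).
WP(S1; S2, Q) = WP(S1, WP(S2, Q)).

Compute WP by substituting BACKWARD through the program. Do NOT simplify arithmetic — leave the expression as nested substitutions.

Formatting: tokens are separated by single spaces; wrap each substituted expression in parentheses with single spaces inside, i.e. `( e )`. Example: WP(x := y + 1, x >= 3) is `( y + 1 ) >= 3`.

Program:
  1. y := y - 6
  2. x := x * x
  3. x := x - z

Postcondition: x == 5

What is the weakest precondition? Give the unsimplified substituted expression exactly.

post: x == 5
stmt 3: x := x - z  -- replace 1 occurrence(s) of x with (x - z)
  => ( x - z ) == 5
stmt 2: x := x * x  -- replace 1 occurrence(s) of x with (x * x)
  => ( ( x * x ) - z ) == 5
stmt 1: y := y - 6  -- replace 0 occurrence(s) of y with (y - 6)
  => ( ( x * x ) - z ) == 5

Answer: ( ( x * x ) - z ) == 5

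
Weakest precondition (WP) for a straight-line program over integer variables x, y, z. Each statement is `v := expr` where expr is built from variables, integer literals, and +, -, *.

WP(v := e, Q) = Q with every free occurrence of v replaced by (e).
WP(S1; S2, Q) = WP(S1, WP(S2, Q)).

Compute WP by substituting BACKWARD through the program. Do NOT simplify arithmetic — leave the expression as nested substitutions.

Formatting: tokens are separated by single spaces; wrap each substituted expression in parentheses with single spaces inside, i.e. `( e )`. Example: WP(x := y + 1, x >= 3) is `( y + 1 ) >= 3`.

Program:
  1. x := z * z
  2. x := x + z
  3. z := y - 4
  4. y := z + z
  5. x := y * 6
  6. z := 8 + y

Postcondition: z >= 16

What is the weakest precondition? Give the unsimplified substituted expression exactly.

Answer: ( 8 + ( ( y - 4 ) + ( y - 4 ) ) ) >= 16

Derivation:
post: z >= 16
stmt 6: z := 8 + y  -- replace 1 occurrence(s) of z with (8 + y)
  => ( 8 + y ) >= 16
stmt 5: x := y * 6  -- replace 0 occurrence(s) of x with (y * 6)
  => ( 8 + y ) >= 16
stmt 4: y := z + z  -- replace 1 occurrence(s) of y with (z + z)
  => ( 8 + ( z + z ) ) >= 16
stmt 3: z := y - 4  -- replace 2 occurrence(s) of z with (y - 4)
  => ( 8 + ( ( y - 4 ) + ( y - 4 ) ) ) >= 16
stmt 2: x := x + z  -- replace 0 occurrence(s) of x with (x + z)
  => ( 8 + ( ( y - 4 ) + ( y - 4 ) ) ) >= 16
stmt 1: x := z * z  -- replace 0 occurrence(s) of x with (z * z)
  => ( 8 + ( ( y - 4 ) + ( y - 4 ) ) ) >= 16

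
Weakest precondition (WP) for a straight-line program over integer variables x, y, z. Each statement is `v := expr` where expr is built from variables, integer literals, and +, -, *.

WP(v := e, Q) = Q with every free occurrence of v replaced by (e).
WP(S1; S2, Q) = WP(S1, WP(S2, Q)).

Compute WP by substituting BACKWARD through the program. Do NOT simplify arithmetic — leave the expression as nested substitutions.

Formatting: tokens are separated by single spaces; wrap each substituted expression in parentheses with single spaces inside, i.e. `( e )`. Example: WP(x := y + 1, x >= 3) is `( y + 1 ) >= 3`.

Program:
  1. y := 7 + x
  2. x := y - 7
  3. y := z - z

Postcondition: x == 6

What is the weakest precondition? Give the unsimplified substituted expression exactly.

post: x == 6
stmt 3: y := z - z  -- replace 0 occurrence(s) of y with (z - z)
  => x == 6
stmt 2: x := y - 7  -- replace 1 occurrence(s) of x with (y - 7)
  => ( y - 7 ) == 6
stmt 1: y := 7 + x  -- replace 1 occurrence(s) of y with (7 + x)
  => ( ( 7 + x ) - 7 ) == 6

Answer: ( ( 7 + x ) - 7 ) == 6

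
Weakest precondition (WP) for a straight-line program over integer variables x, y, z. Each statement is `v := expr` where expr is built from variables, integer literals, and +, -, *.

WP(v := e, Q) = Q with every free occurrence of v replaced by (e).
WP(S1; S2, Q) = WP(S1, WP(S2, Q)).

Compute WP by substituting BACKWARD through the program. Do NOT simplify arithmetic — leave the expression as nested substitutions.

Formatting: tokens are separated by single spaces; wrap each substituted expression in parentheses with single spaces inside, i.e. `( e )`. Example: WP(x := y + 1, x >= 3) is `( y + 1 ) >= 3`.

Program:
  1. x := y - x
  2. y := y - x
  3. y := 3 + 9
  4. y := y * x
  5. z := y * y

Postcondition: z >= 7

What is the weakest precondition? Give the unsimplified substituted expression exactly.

post: z >= 7
stmt 5: z := y * y  -- replace 1 occurrence(s) of z with (y * y)
  => ( y * y ) >= 7
stmt 4: y := y * x  -- replace 2 occurrence(s) of y with (y * x)
  => ( ( y * x ) * ( y * x ) ) >= 7
stmt 3: y := 3 + 9  -- replace 2 occurrence(s) of y with (3 + 9)
  => ( ( ( 3 + 9 ) * x ) * ( ( 3 + 9 ) * x ) ) >= 7
stmt 2: y := y - x  -- replace 0 occurrence(s) of y with (y - x)
  => ( ( ( 3 + 9 ) * x ) * ( ( 3 + 9 ) * x ) ) >= 7
stmt 1: x := y - x  -- replace 2 occurrence(s) of x with (y - x)
  => ( ( ( 3 + 9 ) * ( y - x ) ) * ( ( 3 + 9 ) * ( y - x ) ) ) >= 7

Answer: ( ( ( 3 + 9 ) * ( y - x ) ) * ( ( 3 + 9 ) * ( y - x ) ) ) >= 7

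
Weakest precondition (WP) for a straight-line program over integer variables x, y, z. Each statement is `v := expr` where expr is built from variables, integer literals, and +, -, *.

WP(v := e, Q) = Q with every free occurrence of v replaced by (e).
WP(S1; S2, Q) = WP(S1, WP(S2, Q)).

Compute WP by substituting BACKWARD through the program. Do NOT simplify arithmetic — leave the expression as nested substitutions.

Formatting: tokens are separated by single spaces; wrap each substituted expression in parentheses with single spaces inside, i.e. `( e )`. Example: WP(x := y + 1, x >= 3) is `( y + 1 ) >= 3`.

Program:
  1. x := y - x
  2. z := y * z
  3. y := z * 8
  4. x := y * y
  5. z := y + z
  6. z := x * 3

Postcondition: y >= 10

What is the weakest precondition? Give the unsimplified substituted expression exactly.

Answer: ( ( y * z ) * 8 ) >= 10

Derivation:
post: y >= 10
stmt 6: z := x * 3  -- replace 0 occurrence(s) of z with (x * 3)
  => y >= 10
stmt 5: z := y + z  -- replace 0 occurrence(s) of z with (y + z)
  => y >= 10
stmt 4: x := y * y  -- replace 0 occurrence(s) of x with (y * y)
  => y >= 10
stmt 3: y := z * 8  -- replace 1 occurrence(s) of y with (z * 8)
  => ( z * 8 ) >= 10
stmt 2: z := y * z  -- replace 1 occurrence(s) of z with (y * z)
  => ( ( y * z ) * 8 ) >= 10
stmt 1: x := y - x  -- replace 0 occurrence(s) of x with (y - x)
  => ( ( y * z ) * 8 ) >= 10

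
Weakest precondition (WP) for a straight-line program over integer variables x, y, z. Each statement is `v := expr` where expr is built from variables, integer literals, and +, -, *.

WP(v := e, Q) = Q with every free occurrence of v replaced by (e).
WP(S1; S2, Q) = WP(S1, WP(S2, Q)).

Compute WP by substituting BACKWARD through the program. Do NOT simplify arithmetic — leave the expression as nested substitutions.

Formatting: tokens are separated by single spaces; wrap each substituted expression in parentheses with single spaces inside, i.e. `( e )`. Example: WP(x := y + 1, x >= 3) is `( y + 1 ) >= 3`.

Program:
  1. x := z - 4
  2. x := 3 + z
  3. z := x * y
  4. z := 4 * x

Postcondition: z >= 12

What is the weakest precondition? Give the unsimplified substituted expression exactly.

post: z >= 12
stmt 4: z := 4 * x  -- replace 1 occurrence(s) of z with (4 * x)
  => ( 4 * x ) >= 12
stmt 3: z := x * y  -- replace 0 occurrence(s) of z with (x * y)
  => ( 4 * x ) >= 12
stmt 2: x := 3 + z  -- replace 1 occurrence(s) of x with (3 + z)
  => ( 4 * ( 3 + z ) ) >= 12
stmt 1: x := z - 4  -- replace 0 occurrence(s) of x with (z - 4)
  => ( 4 * ( 3 + z ) ) >= 12

Answer: ( 4 * ( 3 + z ) ) >= 12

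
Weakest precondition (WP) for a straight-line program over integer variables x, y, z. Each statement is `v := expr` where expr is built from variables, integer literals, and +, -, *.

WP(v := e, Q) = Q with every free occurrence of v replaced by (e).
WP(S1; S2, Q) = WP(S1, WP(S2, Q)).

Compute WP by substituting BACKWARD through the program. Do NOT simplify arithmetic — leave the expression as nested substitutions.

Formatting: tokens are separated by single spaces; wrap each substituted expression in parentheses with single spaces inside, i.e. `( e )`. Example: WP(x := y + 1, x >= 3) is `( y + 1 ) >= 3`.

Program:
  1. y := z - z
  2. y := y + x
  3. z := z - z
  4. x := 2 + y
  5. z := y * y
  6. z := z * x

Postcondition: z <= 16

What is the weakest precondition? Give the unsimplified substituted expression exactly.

Answer: ( ( ( ( z - z ) + x ) * ( ( z - z ) + x ) ) * ( 2 + ( ( z - z ) + x ) ) ) <= 16

Derivation:
post: z <= 16
stmt 6: z := z * x  -- replace 1 occurrence(s) of z with (z * x)
  => ( z * x ) <= 16
stmt 5: z := y * y  -- replace 1 occurrence(s) of z with (y * y)
  => ( ( y * y ) * x ) <= 16
stmt 4: x := 2 + y  -- replace 1 occurrence(s) of x with (2 + y)
  => ( ( y * y ) * ( 2 + y ) ) <= 16
stmt 3: z := z - z  -- replace 0 occurrence(s) of z with (z - z)
  => ( ( y * y ) * ( 2 + y ) ) <= 16
stmt 2: y := y + x  -- replace 3 occurrence(s) of y with (y + x)
  => ( ( ( y + x ) * ( y + x ) ) * ( 2 + ( y + x ) ) ) <= 16
stmt 1: y := z - z  -- replace 3 occurrence(s) of y with (z - z)
  => ( ( ( ( z - z ) + x ) * ( ( z - z ) + x ) ) * ( 2 + ( ( z - z ) + x ) ) ) <= 16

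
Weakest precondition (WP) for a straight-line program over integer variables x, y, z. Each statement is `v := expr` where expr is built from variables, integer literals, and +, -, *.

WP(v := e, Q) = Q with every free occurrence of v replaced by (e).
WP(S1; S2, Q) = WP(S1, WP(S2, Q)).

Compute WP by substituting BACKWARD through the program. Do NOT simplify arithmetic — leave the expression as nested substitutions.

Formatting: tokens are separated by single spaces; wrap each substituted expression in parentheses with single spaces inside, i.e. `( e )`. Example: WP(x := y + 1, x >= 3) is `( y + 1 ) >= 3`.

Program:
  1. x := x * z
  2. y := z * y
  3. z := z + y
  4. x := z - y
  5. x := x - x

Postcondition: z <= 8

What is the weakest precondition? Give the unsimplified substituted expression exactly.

post: z <= 8
stmt 5: x := x - x  -- replace 0 occurrence(s) of x with (x - x)
  => z <= 8
stmt 4: x := z - y  -- replace 0 occurrence(s) of x with (z - y)
  => z <= 8
stmt 3: z := z + y  -- replace 1 occurrence(s) of z with (z + y)
  => ( z + y ) <= 8
stmt 2: y := z * y  -- replace 1 occurrence(s) of y with (z * y)
  => ( z + ( z * y ) ) <= 8
stmt 1: x := x * z  -- replace 0 occurrence(s) of x with (x * z)
  => ( z + ( z * y ) ) <= 8

Answer: ( z + ( z * y ) ) <= 8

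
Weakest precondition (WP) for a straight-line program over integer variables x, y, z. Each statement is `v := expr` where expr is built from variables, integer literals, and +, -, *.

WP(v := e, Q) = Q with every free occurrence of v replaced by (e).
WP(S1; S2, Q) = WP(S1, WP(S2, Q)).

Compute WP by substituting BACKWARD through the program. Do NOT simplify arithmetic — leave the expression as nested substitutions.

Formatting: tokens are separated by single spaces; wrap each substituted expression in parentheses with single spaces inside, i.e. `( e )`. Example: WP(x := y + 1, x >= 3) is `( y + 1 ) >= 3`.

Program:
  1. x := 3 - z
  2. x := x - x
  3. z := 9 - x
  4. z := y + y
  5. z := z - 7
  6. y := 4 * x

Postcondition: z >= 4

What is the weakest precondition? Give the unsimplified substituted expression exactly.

post: z >= 4
stmt 6: y := 4 * x  -- replace 0 occurrence(s) of y with (4 * x)
  => z >= 4
stmt 5: z := z - 7  -- replace 1 occurrence(s) of z with (z - 7)
  => ( z - 7 ) >= 4
stmt 4: z := y + y  -- replace 1 occurrence(s) of z with (y + y)
  => ( ( y + y ) - 7 ) >= 4
stmt 3: z := 9 - x  -- replace 0 occurrence(s) of z with (9 - x)
  => ( ( y + y ) - 7 ) >= 4
stmt 2: x := x - x  -- replace 0 occurrence(s) of x with (x - x)
  => ( ( y + y ) - 7 ) >= 4
stmt 1: x := 3 - z  -- replace 0 occurrence(s) of x with (3 - z)
  => ( ( y + y ) - 7 ) >= 4

Answer: ( ( y + y ) - 7 ) >= 4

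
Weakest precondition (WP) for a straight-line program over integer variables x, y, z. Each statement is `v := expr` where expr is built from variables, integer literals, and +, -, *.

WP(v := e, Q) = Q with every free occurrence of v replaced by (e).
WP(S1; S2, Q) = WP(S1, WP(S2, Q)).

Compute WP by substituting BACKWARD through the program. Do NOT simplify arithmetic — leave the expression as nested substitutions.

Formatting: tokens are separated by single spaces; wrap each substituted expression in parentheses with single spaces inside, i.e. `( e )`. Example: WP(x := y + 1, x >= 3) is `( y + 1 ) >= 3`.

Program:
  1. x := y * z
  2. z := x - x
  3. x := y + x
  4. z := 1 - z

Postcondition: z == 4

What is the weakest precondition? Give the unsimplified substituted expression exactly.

Answer: ( 1 - ( ( y * z ) - ( y * z ) ) ) == 4

Derivation:
post: z == 4
stmt 4: z := 1 - z  -- replace 1 occurrence(s) of z with (1 - z)
  => ( 1 - z ) == 4
stmt 3: x := y + x  -- replace 0 occurrence(s) of x with (y + x)
  => ( 1 - z ) == 4
stmt 2: z := x - x  -- replace 1 occurrence(s) of z with (x - x)
  => ( 1 - ( x - x ) ) == 4
stmt 1: x := y * z  -- replace 2 occurrence(s) of x with (y * z)
  => ( 1 - ( ( y * z ) - ( y * z ) ) ) == 4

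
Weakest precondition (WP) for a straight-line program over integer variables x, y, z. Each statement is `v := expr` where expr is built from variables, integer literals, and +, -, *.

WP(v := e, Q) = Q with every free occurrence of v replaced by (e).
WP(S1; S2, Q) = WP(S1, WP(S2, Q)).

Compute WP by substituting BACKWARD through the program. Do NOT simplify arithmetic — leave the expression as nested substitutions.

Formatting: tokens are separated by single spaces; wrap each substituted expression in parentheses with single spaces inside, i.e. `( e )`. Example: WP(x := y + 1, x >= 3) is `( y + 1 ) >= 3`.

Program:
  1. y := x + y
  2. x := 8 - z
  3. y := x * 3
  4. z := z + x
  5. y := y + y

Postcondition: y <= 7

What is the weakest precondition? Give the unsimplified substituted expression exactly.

post: y <= 7
stmt 5: y := y + y  -- replace 1 occurrence(s) of y with (y + y)
  => ( y + y ) <= 7
stmt 4: z := z + x  -- replace 0 occurrence(s) of z with (z + x)
  => ( y + y ) <= 7
stmt 3: y := x * 3  -- replace 2 occurrence(s) of y with (x * 3)
  => ( ( x * 3 ) + ( x * 3 ) ) <= 7
stmt 2: x := 8 - z  -- replace 2 occurrence(s) of x with (8 - z)
  => ( ( ( 8 - z ) * 3 ) + ( ( 8 - z ) * 3 ) ) <= 7
stmt 1: y := x + y  -- replace 0 occurrence(s) of y with (x + y)
  => ( ( ( 8 - z ) * 3 ) + ( ( 8 - z ) * 3 ) ) <= 7

Answer: ( ( ( 8 - z ) * 3 ) + ( ( 8 - z ) * 3 ) ) <= 7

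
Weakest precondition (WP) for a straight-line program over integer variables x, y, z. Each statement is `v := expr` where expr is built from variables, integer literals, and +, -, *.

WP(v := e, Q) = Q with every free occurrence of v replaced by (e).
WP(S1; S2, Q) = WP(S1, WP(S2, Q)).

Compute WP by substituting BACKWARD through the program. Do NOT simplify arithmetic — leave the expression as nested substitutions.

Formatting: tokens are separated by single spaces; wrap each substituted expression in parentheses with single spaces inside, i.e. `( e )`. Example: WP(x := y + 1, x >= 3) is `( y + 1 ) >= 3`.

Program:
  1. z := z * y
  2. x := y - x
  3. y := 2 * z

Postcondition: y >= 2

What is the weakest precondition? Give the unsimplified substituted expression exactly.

Answer: ( 2 * ( z * y ) ) >= 2

Derivation:
post: y >= 2
stmt 3: y := 2 * z  -- replace 1 occurrence(s) of y with (2 * z)
  => ( 2 * z ) >= 2
stmt 2: x := y - x  -- replace 0 occurrence(s) of x with (y - x)
  => ( 2 * z ) >= 2
stmt 1: z := z * y  -- replace 1 occurrence(s) of z with (z * y)
  => ( 2 * ( z * y ) ) >= 2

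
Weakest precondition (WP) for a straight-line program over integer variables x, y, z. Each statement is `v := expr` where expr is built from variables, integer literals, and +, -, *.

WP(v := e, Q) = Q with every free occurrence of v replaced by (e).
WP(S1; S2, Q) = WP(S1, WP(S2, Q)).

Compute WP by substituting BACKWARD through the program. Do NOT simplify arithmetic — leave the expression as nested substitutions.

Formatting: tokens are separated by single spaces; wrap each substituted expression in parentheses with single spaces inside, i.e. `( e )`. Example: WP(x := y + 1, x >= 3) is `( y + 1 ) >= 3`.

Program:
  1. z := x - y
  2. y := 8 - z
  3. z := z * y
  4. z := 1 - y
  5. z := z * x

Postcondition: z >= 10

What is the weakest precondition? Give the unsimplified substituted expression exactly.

Answer: ( ( 1 - ( 8 - ( x - y ) ) ) * x ) >= 10

Derivation:
post: z >= 10
stmt 5: z := z * x  -- replace 1 occurrence(s) of z with (z * x)
  => ( z * x ) >= 10
stmt 4: z := 1 - y  -- replace 1 occurrence(s) of z with (1 - y)
  => ( ( 1 - y ) * x ) >= 10
stmt 3: z := z * y  -- replace 0 occurrence(s) of z with (z * y)
  => ( ( 1 - y ) * x ) >= 10
stmt 2: y := 8 - z  -- replace 1 occurrence(s) of y with (8 - z)
  => ( ( 1 - ( 8 - z ) ) * x ) >= 10
stmt 1: z := x - y  -- replace 1 occurrence(s) of z with (x - y)
  => ( ( 1 - ( 8 - ( x - y ) ) ) * x ) >= 10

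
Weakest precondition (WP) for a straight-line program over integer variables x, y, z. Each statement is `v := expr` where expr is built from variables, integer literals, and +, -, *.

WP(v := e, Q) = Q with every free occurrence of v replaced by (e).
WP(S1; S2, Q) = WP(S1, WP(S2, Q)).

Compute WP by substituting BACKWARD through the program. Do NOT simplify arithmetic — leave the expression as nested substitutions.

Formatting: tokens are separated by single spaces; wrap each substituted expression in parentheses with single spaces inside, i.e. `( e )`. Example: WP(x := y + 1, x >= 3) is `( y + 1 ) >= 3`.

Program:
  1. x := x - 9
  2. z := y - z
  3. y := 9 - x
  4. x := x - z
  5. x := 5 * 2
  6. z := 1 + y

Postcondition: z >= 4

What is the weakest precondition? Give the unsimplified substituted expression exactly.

Answer: ( 1 + ( 9 - ( x - 9 ) ) ) >= 4

Derivation:
post: z >= 4
stmt 6: z := 1 + y  -- replace 1 occurrence(s) of z with (1 + y)
  => ( 1 + y ) >= 4
stmt 5: x := 5 * 2  -- replace 0 occurrence(s) of x with (5 * 2)
  => ( 1 + y ) >= 4
stmt 4: x := x - z  -- replace 0 occurrence(s) of x with (x - z)
  => ( 1 + y ) >= 4
stmt 3: y := 9 - x  -- replace 1 occurrence(s) of y with (9 - x)
  => ( 1 + ( 9 - x ) ) >= 4
stmt 2: z := y - z  -- replace 0 occurrence(s) of z with (y - z)
  => ( 1 + ( 9 - x ) ) >= 4
stmt 1: x := x - 9  -- replace 1 occurrence(s) of x with (x - 9)
  => ( 1 + ( 9 - ( x - 9 ) ) ) >= 4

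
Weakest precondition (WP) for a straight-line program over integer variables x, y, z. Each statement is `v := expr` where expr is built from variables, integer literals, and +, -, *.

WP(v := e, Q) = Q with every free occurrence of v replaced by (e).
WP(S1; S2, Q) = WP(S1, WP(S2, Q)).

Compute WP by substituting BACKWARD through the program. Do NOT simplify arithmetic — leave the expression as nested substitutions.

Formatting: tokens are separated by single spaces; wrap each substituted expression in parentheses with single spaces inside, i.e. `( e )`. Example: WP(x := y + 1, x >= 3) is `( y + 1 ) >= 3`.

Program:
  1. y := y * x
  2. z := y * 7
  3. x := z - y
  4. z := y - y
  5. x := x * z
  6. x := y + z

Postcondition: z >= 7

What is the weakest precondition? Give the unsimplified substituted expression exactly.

post: z >= 7
stmt 6: x := y + z  -- replace 0 occurrence(s) of x with (y + z)
  => z >= 7
stmt 5: x := x * z  -- replace 0 occurrence(s) of x with (x * z)
  => z >= 7
stmt 4: z := y - y  -- replace 1 occurrence(s) of z with (y - y)
  => ( y - y ) >= 7
stmt 3: x := z - y  -- replace 0 occurrence(s) of x with (z - y)
  => ( y - y ) >= 7
stmt 2: z := y * 7  -- replace 0 occurrence(s) of z with (y * 7)
  => ( y - y ) >= 7
stmt 1: y := y * x  -- replace 2 occurrence(s) of y with (y * x)
  => ( ( y * x ) - ( y * x ) ) >= 7

Answer: ( ( y * x ) - ( y * x ) ) >= 7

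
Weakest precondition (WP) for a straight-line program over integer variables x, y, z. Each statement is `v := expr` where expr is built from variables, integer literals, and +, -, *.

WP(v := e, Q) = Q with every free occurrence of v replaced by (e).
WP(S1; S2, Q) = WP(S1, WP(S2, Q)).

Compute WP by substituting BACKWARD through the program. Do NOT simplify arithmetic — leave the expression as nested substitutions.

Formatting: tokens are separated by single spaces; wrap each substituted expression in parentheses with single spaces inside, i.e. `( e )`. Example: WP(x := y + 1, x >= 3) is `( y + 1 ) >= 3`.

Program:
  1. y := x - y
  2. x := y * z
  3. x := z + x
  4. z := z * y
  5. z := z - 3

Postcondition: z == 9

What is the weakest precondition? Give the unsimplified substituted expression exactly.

Answer: ( ( z * ( x - y ) ) - 3 ) == 9

Derivation:
post: z == 9
stmt 5: z := z - 3  -- replace 1 occurrence(s) of z with (z - 3)
  => ( z - 3 ) == 9
stmt 4: z := z * y  -- replace 1 occurrence(s) of z with (z * y)
  => ( ( z * y ) - 3 ) == 9
stmt 3: x := z + x  -- replace 0 occurrence(s) of x with (z + x)
  => ( ( z * y ) - 3 ) == 9
stmt 2: x := y * z  -- replace 0 occurrence(s) of x with (y * z)
  => ( ( z * y ) - 3 ) == 9
stmt 1: y := x - y  -- replace 1 occurrence(s) of y with (x - y)
  => ( ( z * ( x - y ) ) - 3 ) == 9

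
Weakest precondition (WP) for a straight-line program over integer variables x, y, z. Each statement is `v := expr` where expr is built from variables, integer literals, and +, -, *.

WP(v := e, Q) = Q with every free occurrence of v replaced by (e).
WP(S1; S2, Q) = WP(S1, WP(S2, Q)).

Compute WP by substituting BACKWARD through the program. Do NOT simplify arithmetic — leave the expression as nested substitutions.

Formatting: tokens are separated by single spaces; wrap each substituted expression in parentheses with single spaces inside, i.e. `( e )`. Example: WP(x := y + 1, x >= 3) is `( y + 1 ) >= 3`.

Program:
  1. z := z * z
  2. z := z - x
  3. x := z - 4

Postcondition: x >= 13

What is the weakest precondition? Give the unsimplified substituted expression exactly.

post: x >= 13
stmt 3: x := z - 4  -- replace 1 occurrence(s) of x with (z - 4)
  => ( z - 4 ) >= 13
stmt 2: z := z - x  -- replace 1 occurrence(s) of z with (z - x)
  => ( ( z - x ) - 4 ) >= 13
stmt 1: z := z * z  -- replace 1 occurrence(s) of z with (z * z)
  => ( ( ( z * z ) - x ) - 4 ) >= 13

Answer: ( ( ( z * z ) - x ) - 4 ) >= 13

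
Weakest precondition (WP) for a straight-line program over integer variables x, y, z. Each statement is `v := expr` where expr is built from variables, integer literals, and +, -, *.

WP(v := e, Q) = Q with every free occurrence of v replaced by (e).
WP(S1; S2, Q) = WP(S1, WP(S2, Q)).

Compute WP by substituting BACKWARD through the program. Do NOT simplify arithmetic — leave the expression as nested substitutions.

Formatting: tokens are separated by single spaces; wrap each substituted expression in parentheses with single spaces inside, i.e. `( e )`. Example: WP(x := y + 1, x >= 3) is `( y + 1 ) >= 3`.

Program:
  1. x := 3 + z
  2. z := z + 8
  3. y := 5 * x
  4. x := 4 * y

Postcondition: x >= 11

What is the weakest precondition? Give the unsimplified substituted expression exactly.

post: x >= 11
stmt 4: x := 4 * y  -- replace 1 occurrence(s) of x with (4 * y)
  => ( 4 * y ) >= 11
stmt 3: y := 5 * x  -- replace 1 occurrence(s) of y with (5 * x)
  => ( 4 * ( 5 * x ) ) >= 11
stmt 2: z := z + 8  -- replace 0 occurrence(s) of z with (z + 8)
  => ( 4 * ( 5 * x ) ) >= 11
stmt 1: x := 3 + z  -- replace 1 occurrence(s) of x with (3 + z)
  => ( 4 * ( 5 * ( 3 + z ) ) ) >= 11

Answer: ( 4 * ( 5 * ( 3 + z ) ) ) >= 11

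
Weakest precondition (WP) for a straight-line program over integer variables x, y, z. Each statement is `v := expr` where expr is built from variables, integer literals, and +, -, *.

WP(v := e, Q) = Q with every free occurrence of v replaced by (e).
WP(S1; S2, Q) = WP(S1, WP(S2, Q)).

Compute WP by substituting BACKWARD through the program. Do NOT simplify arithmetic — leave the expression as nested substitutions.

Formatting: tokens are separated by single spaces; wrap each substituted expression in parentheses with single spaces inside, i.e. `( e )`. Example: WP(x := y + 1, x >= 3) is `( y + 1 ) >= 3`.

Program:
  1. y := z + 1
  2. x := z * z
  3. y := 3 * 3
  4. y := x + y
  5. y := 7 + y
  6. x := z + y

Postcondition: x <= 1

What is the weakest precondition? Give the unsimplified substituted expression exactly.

post: x <= 1
stmt 6: x := z + y  -- replace 1 occurrence(s) of x with (z + y)
  => ( z + y ) <= 1
stmt 5: y := 7 + y  -- replace 1 occurrence(s) of y with (7 + y)
  => ( z + ( 7 + y ) ) <= 1
stmt 4: y := x + y  -- replace 1 occurrence(s) of y with (x + y)
  => ( z + ( 7 + ( x + y ) ) ) <= 1
stmt 3: y := 3 * 3  -- replace 1 occurrence(s) of y with (3 * 3)
  => ( z + ( 7 + ( x + ( 3 * 3 ) ) ) ) <= 1
stmt 2: x := z * z  -- replace 1 occurrence(s) of x with (z * z)
  => ( z + ( 7 + ( ( z * z ) + ( 3 * 3 ) ) ) ) <= 1
stmt 1: y := z + 1  -- replace 0 occurrence(s) of y with (z + 1)
  => ( z + ( 7 + ( ( z * z ) + ( 3 * 3 ) ) ) ) <= 1

Answer: ( z + ( 7 + ( ( z * z ) + ( 3 * 3 ) ) ) ) <= 1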